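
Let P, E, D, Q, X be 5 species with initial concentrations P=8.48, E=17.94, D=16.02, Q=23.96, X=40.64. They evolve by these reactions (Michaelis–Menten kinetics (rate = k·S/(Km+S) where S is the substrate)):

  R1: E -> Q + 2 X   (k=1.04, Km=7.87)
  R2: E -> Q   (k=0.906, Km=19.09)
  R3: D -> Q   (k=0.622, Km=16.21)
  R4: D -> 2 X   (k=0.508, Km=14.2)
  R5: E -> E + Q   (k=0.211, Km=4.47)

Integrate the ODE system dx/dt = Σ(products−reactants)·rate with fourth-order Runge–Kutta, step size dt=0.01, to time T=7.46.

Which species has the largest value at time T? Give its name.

Dominant species at T: X

RK4 with dt=0.01: 746 steps to T=7.46. Trajectory (selected grid times):
t=0.00: P=8.48 E=17.94 D=16.02 Q=23.96 X=40.64
t=0.83: P=8.48 E=16.99 D=15.54 Q=25.31 X=42.27
t=1.66: P=8.48 E=16.05 D=15.07 Q=26.63 X=43.88
t=2.49: P=8.48 E=15.14 D=14.61 Q=27.92 X=45.46
t=3.32: P=8.48 E=14.25 D=14.16 Q=29.19 X=47.01
t=4.14: P=8.48 E=13.40 D=13.71 Q=30.41 X=48.51
t=4.97: P=8.48 E=12.55 D=13.27 Q=31.62 X=49.99
t=5.80: P=8.48 E=11.74 D=12.84 Q=32.79 X=51.44
t=6.63: P=8.48 E=10.95 D=12.42 Q=33.93 X=52.86
t=7.46: P=8.48 E=10.19 D=12.00 Q=35.04 X=54.24
At T=7.46: P=8.48 E=10.19 D=12.00 Q=35.04 X=54.24; the largest is X.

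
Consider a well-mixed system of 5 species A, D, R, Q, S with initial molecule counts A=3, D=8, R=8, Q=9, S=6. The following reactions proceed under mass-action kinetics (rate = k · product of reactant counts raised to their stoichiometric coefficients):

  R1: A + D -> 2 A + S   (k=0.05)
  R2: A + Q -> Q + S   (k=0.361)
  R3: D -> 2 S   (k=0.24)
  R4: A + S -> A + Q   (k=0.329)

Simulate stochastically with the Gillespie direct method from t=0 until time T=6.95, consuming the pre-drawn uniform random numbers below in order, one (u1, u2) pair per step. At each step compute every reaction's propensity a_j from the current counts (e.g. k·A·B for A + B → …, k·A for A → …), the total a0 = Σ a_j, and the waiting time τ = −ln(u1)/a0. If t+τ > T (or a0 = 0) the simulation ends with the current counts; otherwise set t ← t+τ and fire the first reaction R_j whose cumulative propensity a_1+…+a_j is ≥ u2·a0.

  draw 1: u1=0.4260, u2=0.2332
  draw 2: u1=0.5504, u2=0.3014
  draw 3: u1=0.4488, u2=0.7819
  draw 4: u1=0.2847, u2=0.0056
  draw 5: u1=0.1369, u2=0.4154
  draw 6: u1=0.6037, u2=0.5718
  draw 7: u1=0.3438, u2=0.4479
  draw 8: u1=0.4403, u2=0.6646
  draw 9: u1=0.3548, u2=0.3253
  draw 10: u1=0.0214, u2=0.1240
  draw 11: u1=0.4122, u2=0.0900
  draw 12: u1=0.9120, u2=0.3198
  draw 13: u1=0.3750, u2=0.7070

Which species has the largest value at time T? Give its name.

Dominant species at T: S

t=0.000: A=3 D=8 R=8 Q=9 S=6
Draw 1: a1=1.200, a2=9.747, a3=1.920, a4=5.922, a0=18.789; τ=−ln(0.4260)/18.789=0.045 → t=0.045; u2·a0=0.2332·18.789=4.382; a1=1.200 < 4.382 ≤ a1+a2=10.947 → R2 fires; A=2 D=8 R=8 Q=9 S=7
Draw 2: a1=0.800, a2=6.498, a3=1.920, a4=4.606, a0=13.824; τ=−ln(0.5504)/13.824=0.043 → t=0.089; u2·a0=0.3014·13.824=4.167; a1=0.800 < 4.167 ≤ a1+a2=7.298 → R2 fires; A=1 D=8 R=8 Q=9 S=8
Draw 3: a1=0.400, a2=3.249, a3=1.920, a4=2.632, a0=8.201; τ=−ln(0.4488)/8.201=0.098 → t=0.186; u2·a0=0.7819·8.201=6.412; a1+…+a3=5.569 < 6.412 ≤ a1+…+a4=8.201 → R4 fires; A=1 D=8 R=8 Q=10 S=7
Draw 4: a1=0.400, a2=3.610, a3=1.920, a4=2.303, a0=8.233; τ=−ln(0.2847)/8.233=0.153 → t=0.339; u2·a0=0.0056·8.233=0.046 ≤ a1=0.400 → R1 fires; A=2 D=7 R=8 Q=10 S=8
Draw 5: a1=0.700, a2=7.220, a3=1.680, a4=5.264, a0=14.864; τ=−ln(0.1369)/14.864=0.134 → t=0.473; u2·a0=0.4154·14.864=6.175; a1=0.700 < 6.175 ≤ a1+a2=7.920 → R2 fires; A=1 D=7 R=8 Q=10 S=9
Draw 6: a1=0.350, a2=3.610, a3=1.680, a4=2.961, a0=8.601; τ=−ln(0.6037)/8.601=0.059 → t=0.531; u2·a0=0.5718·8.601=4.918; a1+a2=3.960 < 4.918 ≤ a1+…+a3=5.640 → R3 fires; A=1 D=6 R=8 Q=10 S=11
Draw 7: a1=0.300, a2=3.610, a3=1.440, a4=3.619, a0=8.969; τ=−ln(0.3438)/8.969=0.119 → t=0.650; u2·a0=0.4479·8.969=4.017; a1+a2=3.910 < 4.017 ≤ a1+…+a3=5.350 → R3 fires; A=1 D=5 R=8 Q=10 S=13
Draw 8: a1=0.250, a2=3.610, a3=1.200, a4=4.277, a0=9.337; τ=−ln(0.4403)/9.337=0.088 → t=0.738; u2·a0=0.6646·9.337=6.205; a1+…+a3=5.060 < 6.205 ≤ a1+…+a4=9.337 → R4 fires; A=1 D=5 R=8 Q=11 S=12
Draw 9: a1=0.250, a2=3.971, a3=1.200, a4=3.948, a0=9.369; τ=−ln(0.3548)/9.369=0.111 → t=0.849; u2·a0=0.3253·9.369=3.048; a1=0.250 < 3.048 ≤ a1+a2=4.221 → R2 fires; A=0 D=5 R=8 Q=11 S=13
Draw 10: a1=0.000, a2=0.000, a3=1.200, a4=0.000, a0=1.200; τ=−ln(0.0214)/1.200=3.204 → t=4.052; u2·a0=0.1240·1.200=0.149; a1+a2=0.000 < 0.149 ≤ a1+…+a3=1.200 → R3 fires; A=0 D=4 R=8 Q=11 S=15
Draw 11: a1=0.000, a2=0.000, a3=0.960, a4=0.000, a0=0.960; τ=−ln(0.4122)/0.960=0.923 → t=4.976; u2·a0=0.0900·0.960=0.086; a1+a2=0.000 < 0.086 ≤ a1+…+a3=0.960 → R3 fires; A=0 D=3 R=8 Q=11 S=17
Draw 12: a1=0.000, a2=0.000, a3=0.720, a4=0.000, a0=0.720; τ=−ln(0.9120)/0.720=0.128 → t=5.104; u2·a0=0.3198·0.720=0.230; a1+a2=0.000 < 0.230 ≤ a1+…+a3=0.720 → R3 fires; A=0 D=2 R=8 Q=11 S=19
Draw 13: a1=0.000, a2=0.000, a3=0.480, a4=0.000, a0=0.480; τ=−ln(0.3750)/0.480=2.043 → t=7.147 > T=6.95: stop.
At T=6.95: A=0 D=2 R=8 Q=11 S=19; the largest is S.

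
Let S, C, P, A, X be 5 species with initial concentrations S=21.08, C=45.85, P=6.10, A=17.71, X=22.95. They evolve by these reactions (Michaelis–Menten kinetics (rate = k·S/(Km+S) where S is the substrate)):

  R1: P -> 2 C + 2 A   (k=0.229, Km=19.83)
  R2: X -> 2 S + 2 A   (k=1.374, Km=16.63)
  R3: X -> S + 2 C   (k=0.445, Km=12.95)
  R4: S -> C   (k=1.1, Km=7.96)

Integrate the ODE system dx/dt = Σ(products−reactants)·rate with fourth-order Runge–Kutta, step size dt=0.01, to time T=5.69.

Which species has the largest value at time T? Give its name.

Dominant species at T: C

RK4 with dt=0.01: 569 steps to T=5.69. Trajectory (selected grid times):
t=0.00: S=21.08 C=45.85 P=6.10 A=17.71 X=22.95
t=0.63: S=21.75 C=46.78 P=6.07 A=18.78 X=22.27
t=1.26: S=22.40 C=47.71 P=6.03 A=19.83 X=21.60
t=1.90: S=23.04 C=48.65 P=6.00 A=20.88 X=20.93
t=2.53: S=23.66 C=49.58 P=5.96 A=21.91 X=20.28
t=3.16: S=24.25 C=50.51 P=5.93 A=22.92 X=19.64
t=3.79: S=24.83 C=51.43 P=5.90 A=23.92 X=19.01
t=4.43: S=25.39 C=52.37 P=5.86 A=24.91 X=18.37
t=5.06: S=25.93 C=53.29 P=5.83 A=25.88 X=17.76
t=5.69: S=26.44 C=54.21 P=5.80 A=26.83 X=17.16
At T=5.69: S=26.44 C=54.21 P=5.80 A=26.83 X=17.16; the largest is C.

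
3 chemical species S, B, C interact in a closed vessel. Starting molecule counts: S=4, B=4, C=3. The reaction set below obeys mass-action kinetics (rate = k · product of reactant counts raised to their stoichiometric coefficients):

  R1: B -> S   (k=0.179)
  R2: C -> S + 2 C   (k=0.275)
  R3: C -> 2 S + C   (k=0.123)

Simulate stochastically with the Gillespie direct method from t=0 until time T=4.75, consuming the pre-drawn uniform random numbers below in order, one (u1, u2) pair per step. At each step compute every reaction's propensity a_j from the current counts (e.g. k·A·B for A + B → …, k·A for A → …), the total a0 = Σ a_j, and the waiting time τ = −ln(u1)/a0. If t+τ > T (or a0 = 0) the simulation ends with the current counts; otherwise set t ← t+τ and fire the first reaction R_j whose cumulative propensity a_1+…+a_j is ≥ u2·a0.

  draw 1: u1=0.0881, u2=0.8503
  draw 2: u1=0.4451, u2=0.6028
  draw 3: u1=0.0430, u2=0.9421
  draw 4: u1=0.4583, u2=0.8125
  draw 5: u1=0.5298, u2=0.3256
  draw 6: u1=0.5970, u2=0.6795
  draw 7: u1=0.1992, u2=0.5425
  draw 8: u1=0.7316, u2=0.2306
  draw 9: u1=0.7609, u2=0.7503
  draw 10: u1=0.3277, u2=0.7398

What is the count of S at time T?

t=0.000: S=4 B=4 C=3
Draw 1: a1=0.716, a2=0.825, a3=0.369, a0=1.910; τ=−ln(0.0881)/1.910=1.272 → t=1.272; u2·a0=0.8503·1.910=1.624; a1+a2=1.541 < 1.624 ≤ a1+…+a3=1.910 → R3 fires; S=6 B=4 C=3
Draw 2: a1=0.716, a2=0.825, a3=0.369, a0=1.910; τ=−ln(0.4451)/1.910=0.424 → t=1.696; u2·a0=0.6028·1.910=1.151; a1=0.716 < 1.151 ≤ a1+a2=1.541 → R2 fires; S=7 B=4 C=4
Draw 3: a1=0.716, a2=1.100, a3=0.492, a0=2.308; τ=−ln(0.0430)/2.308=1.363 → t=3.059; u2·a0=0.9421·2.308=2.174; a1+a2=1.816 < 2.174 ≤ a1+…+a3=2.308 → R3 fires; S=9 B=4 C=4
Draw 4: a1=0.716, a2=1.100, a3=0.492, a0=2.308; τ=−ln(0.4583)/2.308=0.338 → t=3.397; u2·a0=0.8125·2.308=1.875; a1+a2=1.816 < 1.875 ≤ a1+…+a3=2.308 → R3 fires; S=11 B=4 C=4
Draw 5: a1=0.716, a2=1.100, a3=0.492, a0=2.308; τ=−ln(0.5298)/2.308=0.275 → t=3.672; u2·a0=0.3256·2.308=0.751; a1=0.716 < 0.751 ≤ a1+a2=1.816 → R2 fires; S=12 B=4 C=5
Draw 6: a1=0.716, a2=1.375, a3=0.615, a0=2.706; τ=−ln(0.5970)/2.706=0.191 → t=3.863; u2·a0=0.6795·2.706=1.839; a1=0.716 < 1.839 ≤ a1+a2=2.091 → R2 fires; S=13 B=4 C=6
Draw 7: a1=0.716, a2=1.650, a3=0.738, a0=3.104; τ=−ln(0.1992)/3.104=0.520 → t=4.383; u2·a0=0.5425·3.104=1.684; a1=0.716 < 1.684 ≤ a1+a2=2.366 → R2 fires; S=14 B=4 C=7
Draw 8: a1=0.716, a2=1.925, a3=0.861, a0=3.502; τ=−ln(0.7316)/3.502=0.089 → t=4.472; u2·a0=0.2306·3.502=0.808; a1=0.716 < 0.808 ≤ a1+a2=2.641 → R2 fires; S=15 B=4 C=8
Draw 9: a1=0.716, a2=2.200, a3=0.984, a0=3.900; τ=−ln(0.7609)/3.900=0.070 → t=4.542; u2·a0=0.7503·3.900=2.926; a1+a2=2.916 < 2.926 ≤ a1+…+a3=3.900 → R3 fires; S=17 B=4 C=8
Draw 10: a1=0.716, a2=2.200, a3=0.984, a0=3.900; τ=−ln(0.3277)/3.900=0.286 → t=4.828 > T=4.75: stop.
Read off S at T=4.75: 17

S at T = 17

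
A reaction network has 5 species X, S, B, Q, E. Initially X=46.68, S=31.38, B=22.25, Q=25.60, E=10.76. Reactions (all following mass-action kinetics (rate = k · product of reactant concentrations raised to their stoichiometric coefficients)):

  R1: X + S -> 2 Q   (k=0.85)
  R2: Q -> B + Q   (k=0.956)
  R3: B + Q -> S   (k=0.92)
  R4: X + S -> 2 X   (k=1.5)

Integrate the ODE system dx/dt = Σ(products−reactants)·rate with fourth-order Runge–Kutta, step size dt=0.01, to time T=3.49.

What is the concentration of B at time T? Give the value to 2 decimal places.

B at T = 1.04

RK4 with dt=0.01: 349 steps to T=3.49. Trajectory (selected grid times):
t=0.00: X=46.68 S=31.38 B=22.25 Q=25.60 E=10.76
t=0.39: X=65.27 S=0.24 B=1.04 Q=38.15 E=10.76
t=0.78: X=69.02 S=0.20 B=1.04 Q=34.44 E=10.76
t=1.16: X=72.32 S=0.18 B=1.04 Q=31.17 E=10.76
t=1.55: X=75.38 S=0.15 B=1.04 Q=28.13 E=10.76
t=1.94: X=78.14 S=0.13 B=1.04 Q=25.39 E=10.76
t=2.33: X=80.63 S=0.12 B=1.04 Q=22.91 E=10.76
t=2.71: X=82.83 S=0.10 B=1.04 Q=20.73 E=10.76
t=3.10: X=84.86 S=0.09 B=1.04 Q=18.71 E=10.76
t=3.49: X=86.70 S=0.08 B=1.04 Q=16.88 E=10.76
Read off B at T=3.49: 1.04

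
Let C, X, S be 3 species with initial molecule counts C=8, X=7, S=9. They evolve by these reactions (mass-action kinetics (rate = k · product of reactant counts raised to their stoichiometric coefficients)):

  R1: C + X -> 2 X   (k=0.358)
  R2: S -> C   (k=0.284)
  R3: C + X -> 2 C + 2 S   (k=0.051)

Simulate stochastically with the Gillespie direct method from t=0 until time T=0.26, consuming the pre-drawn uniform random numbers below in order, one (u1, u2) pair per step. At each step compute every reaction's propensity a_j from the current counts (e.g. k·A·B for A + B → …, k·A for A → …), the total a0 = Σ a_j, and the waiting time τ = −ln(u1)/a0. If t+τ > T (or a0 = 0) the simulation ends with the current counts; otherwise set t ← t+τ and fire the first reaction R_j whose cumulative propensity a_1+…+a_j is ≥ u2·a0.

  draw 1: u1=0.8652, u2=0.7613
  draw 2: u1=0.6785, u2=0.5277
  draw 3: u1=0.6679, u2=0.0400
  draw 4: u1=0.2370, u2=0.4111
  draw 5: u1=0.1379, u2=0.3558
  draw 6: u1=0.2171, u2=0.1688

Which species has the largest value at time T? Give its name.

Dominant species at T: X

t=0.000: C=8 X=7 S=9
Draw 1: a1=20.048, a2=2.556, a3=2.856, a0=25.460; τ=−ln(0.8652)/25.460=0.006 → t=0.006; u2·a0=0.7613·25.460=19.383 ≤ a1=20.048 → R1 fires; C=7 X=8 S=9
Draw 2: a1=20.048, a2=2.556, a3=2.856, a0=25.460; τ=−ln(0.6785)/25.460=0.015 → t=0.021; u2·a0=0.5277·25.460=13.435 ≤ a1=20.048 → R1 fires; C=6 X=9 S=9
Draw 3: a1=19.332, a2=2.556, a3=2.754, a0=24.642; τ=−ln(0.6679)/24.642=0.016 → t=0.037; u2·a0=0.0400·24.642=0.986 ≤ a1=19.332 → R1 fires; C=5 X=10 S=9
Draw 4: a1=17.900, a2=2.556, a3=2.550, a0=23.006; τ=−ln(0.2370)/23.006=0.063 → t=0.100; u2·a0=0.4111·23.006=9.458 ≤ a1=17.900 → R1 fires; C=4 X=11 S=9
Draw 5: a1=15.752, a2=2.556, a3=2.244, a0=20.552; τ=−ln(0.1379)/20.552=0.096 → t=0.196; u2·a0=0.3558·20.552=7.312 ≤ a1=15.752 → R1 fires; C=3 X=12 S=9
Draw 6: a1=12.888, a2=2.556, a3=1.836, a0=17.280; τ=−ln(0.2171)/17.280=0.088 → t=0.285 > T=0.26: stop.
At T=0.26: C=3 X=12 S=9; the largest is X.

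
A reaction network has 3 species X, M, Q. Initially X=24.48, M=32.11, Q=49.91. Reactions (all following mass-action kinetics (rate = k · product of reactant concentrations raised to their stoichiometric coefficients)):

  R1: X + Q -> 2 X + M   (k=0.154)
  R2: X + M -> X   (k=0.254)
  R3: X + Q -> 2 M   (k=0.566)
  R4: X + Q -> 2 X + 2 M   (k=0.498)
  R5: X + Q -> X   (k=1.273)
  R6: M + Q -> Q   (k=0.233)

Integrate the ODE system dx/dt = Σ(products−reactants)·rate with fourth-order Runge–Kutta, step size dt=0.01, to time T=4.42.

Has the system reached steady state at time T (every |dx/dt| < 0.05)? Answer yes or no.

RK4 with dt=0.01: 442 steps to T=4.42. Trajectory (selected grid times):
t=0.00: X=24.48 M=32.11 Q=49.91
t=0.49: X=26.20 M=2.84 Q=0.00
t=0.98: X=26.20 M=0.11 Q=0.00
t=1.47: X=26.20 M=0.00 Q=0.00
t=1.96: X=26.20 M=0.00 Q=0.00
t=2.46: X=26.20 M=0.00 Q=0.00
t=2.95: X=26.20 M=0.00 Q=0.00
t=3.44: X=26.20 M=0.00 Q=0.00
t=3.93: X=26.20 M=0.00 Q=0.00
t=4.42: X=26.20 M=0.00 Q=0.00
Rates at T: R1=0.0000, R2=0.0000, R3=0.0000, R4=0.0000, R5=0.0000, R6=0.0000
dx/dt at T (Σ net stoichiometry × rate): X=+0.0000, M=-0.0000, Q=-0.0000
Largest |dx/dt| is |-0.0000| (M) < 0.05 → steady.

Steady state at T: yes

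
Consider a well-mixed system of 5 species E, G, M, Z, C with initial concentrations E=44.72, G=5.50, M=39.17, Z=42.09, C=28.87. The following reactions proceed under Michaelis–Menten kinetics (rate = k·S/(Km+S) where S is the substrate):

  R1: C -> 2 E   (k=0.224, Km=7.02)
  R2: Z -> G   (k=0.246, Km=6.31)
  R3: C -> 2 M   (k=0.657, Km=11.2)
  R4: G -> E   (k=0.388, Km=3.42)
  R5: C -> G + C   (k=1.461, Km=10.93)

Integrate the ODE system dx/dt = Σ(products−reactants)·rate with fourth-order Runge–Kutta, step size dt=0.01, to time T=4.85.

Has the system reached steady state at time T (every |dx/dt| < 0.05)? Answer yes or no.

RK4 with dt=0.01: 485 steps to T=4.85. Trajectory (selected grid times):
t=0.00: E=44.72 G=5.50 M=39.17 Z=42.09 C=28.87
t=0.54: E=45.05 G=6.06 M=39.68 Z=41.97 C=28.52
t=1.08: E=45.38 G=6.60 M=40.19 Z=41.86 C=28.17
t=1.62: E=45.71 G=7.15 M=40.70 Z=41.74 C=27.82
t=2.16: E=46.05 G=7.68 M=41.20 Z=41.63 C=27.47
t=2.69: E=46.38 G=8.21 M=41.69 Z=41.52 C=27.13
t=3.23: E=46.72 G=8.73 M=42.20 Z=41.40 C=26.78
t=3.77: E=47.06 G=9.26 M=42.70 Z=41.28 C=26.43
t=4.31: E=47.41 G=9.77 M=43.19 Z=41.17 C=26.09
t=4.85: E=47.75 G=10.29 M=43.69 Z=41.05 C=25.75
Rates at T: R1=0.1760, R2=0.2132, R3=0.4578, R4=0.2912, R5=1.0256
dx/dt at T (Σ net stoichiometry × rate): E=+0.6432, G=+0.9476, M=+0.9157, Z=-0.2132, C=-0.6338
Largest |dx/dt| is |+0.9476| (G) ≥ 0.05 → not steady.

Steady state at T: no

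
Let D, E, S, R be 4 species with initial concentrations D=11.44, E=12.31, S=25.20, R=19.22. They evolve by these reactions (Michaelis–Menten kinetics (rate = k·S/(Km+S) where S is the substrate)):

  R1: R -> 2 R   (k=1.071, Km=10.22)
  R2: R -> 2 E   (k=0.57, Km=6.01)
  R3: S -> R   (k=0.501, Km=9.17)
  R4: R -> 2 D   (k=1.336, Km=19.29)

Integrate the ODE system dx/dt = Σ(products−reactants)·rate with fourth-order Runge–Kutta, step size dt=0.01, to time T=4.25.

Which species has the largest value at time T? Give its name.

Dominant species at T: S

RK4 with dt=0.01: 425 steps to T=4.25. Trajectory (selected grid times):
t=0.00: D=11.44 E=12.31 S=25.20 R=19.22
t=0.47: D=12.07 E=12.72 S=25.03 R=19.20
t=0.94: D=12.69 E=13.13 S=24.86 R=19.19
t=1.42: D=13.33 E=13.54 S=24.68 R=19.17
t=1.89: D=13.96 E=13.95 S=24.51 R=19.15
t=2.36: D=14.58 E=14.36 S=24.34 R=19.14
t=2.83: D=15.21 E=14.77 S=24.17 R=19.12
t=3.31: D=15.85 E=15.18 S=23.99 R=19.10
t=3.78: D=16.47 E=15.59 S=23.82 R=19.08
t=4.25: D=17.10 E=16.00 S=23.65 R=19.06
At T=4.25: D=17.10 E=16.00 S=23.65 R=19.06; the largest is S.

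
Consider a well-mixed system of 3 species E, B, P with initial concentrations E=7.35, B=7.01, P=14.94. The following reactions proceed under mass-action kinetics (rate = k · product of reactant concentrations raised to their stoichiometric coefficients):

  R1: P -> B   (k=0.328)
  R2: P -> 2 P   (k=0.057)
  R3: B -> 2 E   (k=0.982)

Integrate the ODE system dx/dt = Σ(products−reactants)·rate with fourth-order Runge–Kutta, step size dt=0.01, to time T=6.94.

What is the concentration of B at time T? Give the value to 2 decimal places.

B at T = 1.05

RK4 with dt=0.01: 694 steps to T=6.94. Trajectory (selected grid times):
t=0.00: E=7.35 B=7.01 P=14.94
t=0.77: E=16.88 B=5.65 P=12.13
t=1.54: E=24.58 B=4.57 P=9.84
t=2.31: E=30.80 B=3.70 P=7.99
t=3.08: E=35.84 B=3.00 P=6.48
t=3.86: E=39.98 B=2.42 P=5.25
t=4.63: E=43.29 B=1.97 P=4.26
t=5.40: E=45.97 B=1.60 P=3.46
t=6.17: E=48.15 B=1.30 P=2.81
t=6.94: E=49.92 B=1.05 P=2.28
Read off B at T=6.94: 1.05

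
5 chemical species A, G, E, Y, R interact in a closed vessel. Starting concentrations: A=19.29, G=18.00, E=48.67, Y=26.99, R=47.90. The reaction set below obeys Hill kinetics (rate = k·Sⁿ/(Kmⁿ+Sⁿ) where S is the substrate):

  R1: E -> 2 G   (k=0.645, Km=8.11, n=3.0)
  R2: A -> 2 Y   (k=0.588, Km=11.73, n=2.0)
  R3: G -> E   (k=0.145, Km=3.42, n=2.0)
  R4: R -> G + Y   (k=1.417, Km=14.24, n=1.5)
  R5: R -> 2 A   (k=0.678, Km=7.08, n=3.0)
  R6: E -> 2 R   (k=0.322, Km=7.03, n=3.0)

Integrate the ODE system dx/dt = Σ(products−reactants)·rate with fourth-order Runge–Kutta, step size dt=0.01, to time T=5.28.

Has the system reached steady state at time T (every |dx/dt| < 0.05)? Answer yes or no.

Steady state at T: no

RK4 with dt=0.01: 528 steps to T=5.28. Trajectory (selected grid times):
t=0.00: A=19.29 G=18.00 E=48.67 Y=26.99 R=47.90
t=0.59: A=19.83 G=19.39 E=48.18 Y=28.22 R=47.16
t=1.17: A=20.36 G=20.76 E=47.71 Y=29.43 R=46.44
t=1.76: A=20.90 G=22.15 E=47.22 Y=30.67 R=45.71
t=2.35: A=21.43 G=23.53 E=46.74 Y=31.91 R=44.97
t=2.93: A=21.95 G=24.89 E=46.26 Y=33.13 R=44.26
t=3.52: A=22.47 G=26.27 E=45.78 Y=34.38 R=43.53
t=4.11: A=23.00 G=27.64 E=45.30 Y=35.63 R=42.81
t=4.69: A=23.51 G=28.99 E=44.82 Y=36.87 R=42.10
t=5.28: A=24.02 G=30.36 E=44.34 Y=38.12 R=41.39
Rates at T: R1=0.6411, R2=0.4748, R3=0.1432, R4=1.1790, R5=0.6746, R6=0.3207
dx/dt at T (Σ net stoichiometry × rate): A=+0.8744, G=+2.3180, E=-0.8186, Y=+2.1287, R=-1.2122
Largest |dx/dt| is |+2.3180| (G) ≥ 0.05 → not steady.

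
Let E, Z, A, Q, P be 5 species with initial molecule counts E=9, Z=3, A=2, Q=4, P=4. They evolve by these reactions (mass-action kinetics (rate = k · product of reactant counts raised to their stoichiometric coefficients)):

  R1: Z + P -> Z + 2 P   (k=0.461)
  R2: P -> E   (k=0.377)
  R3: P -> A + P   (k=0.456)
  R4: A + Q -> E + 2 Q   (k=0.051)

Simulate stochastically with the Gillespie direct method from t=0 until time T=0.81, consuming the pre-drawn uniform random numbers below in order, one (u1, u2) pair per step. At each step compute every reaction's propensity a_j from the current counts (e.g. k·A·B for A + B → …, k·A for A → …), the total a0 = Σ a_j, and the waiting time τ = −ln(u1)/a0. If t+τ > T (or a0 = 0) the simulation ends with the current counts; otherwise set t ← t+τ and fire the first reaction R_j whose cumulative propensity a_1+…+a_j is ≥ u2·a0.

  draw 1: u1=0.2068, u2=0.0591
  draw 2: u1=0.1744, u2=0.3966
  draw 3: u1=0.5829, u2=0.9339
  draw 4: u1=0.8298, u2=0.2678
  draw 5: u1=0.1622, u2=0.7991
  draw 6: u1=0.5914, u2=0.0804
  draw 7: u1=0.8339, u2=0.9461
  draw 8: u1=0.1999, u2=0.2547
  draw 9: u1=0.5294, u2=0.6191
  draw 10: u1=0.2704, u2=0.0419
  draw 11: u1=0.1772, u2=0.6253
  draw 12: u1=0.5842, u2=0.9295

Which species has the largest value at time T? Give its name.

Dominant species at T: E

t=0.000: E=9 Z=3 A=2 Q=4 P=4
Draw 1: a1=5.532, a2=1.508, a3=1.824, a4=0.408, a0=9.272; τ=−ln(0.2068)/9.272=0.170 → t=0.170; u2·a0=0.0591·9.272=0.548 ≤ a1=5.532 → R1 fires; E=9 Z=3 A=2 Q=4 P=5
Draw 2: a1=6.915, a2=1.885, a3=2.280, a4=0.408, a0=11.488; τ=−ln(0.1744)/11.488=0.152 → t=0.322; u2·a0=0.3966·11.488=4.556 ≤ a1=6.915 → R1 fires; E=9 Z=3 A=2 Q=4 P=6
Draw 3: a1=8.298, a2=2.262, a3=2.736, a4=0.408, a0=13.704; τ=−ln(0.5829)/13.704=0.039 → t=0.361; u2·a0=0.9339·13.704=12.798; a1+a2=10.560 < 12.798 ≤ a1+…+a3=13.296 → R3 fires; E=9 Z=3 A=3 Q=4 P=6
Draw 4: a1=8.298, a2=2.262, a3=2.736, a4=0.612, a0=13.908; τ=−ln(0.8298)/13.908=0.013 → t=0.375; u2·a0=0.2678·13.908=3.725 ≤ a1=8.298 → R1 fires; E=9 Z=3 A=3 Q=4 P=7
Draw 5: a1=9.681, a2=2.639, a3=3.192, a4=0.612, a0=16.124; τ=−ln(0.1622)/16.124=0.113 → t=0.488; u2·a0=0.7991·16.124=12.885; a1+a2=12.320 < 12.885 ≤ a1+…+a3=15.512 → R3 fires; E=9 Z=3 A=4 Q=4 P=7
Draw 6: a1=9.681, a2=2.639, a3=3.192, a4=0.816, a0=16.328; τ=−ln(0.5914)/16.328=0.032 → t=0.520; u2·a0=0.0804·16.328=1.313 ≤ a1=9.681 → R1 fires; E=9 Z=3 A=4 Q=4 P=8
Draw 7: a1=11.064, a2=3.016, a3=3.648, a4=0.816, a0=18.544; τ=−ln(0.8339)/18.544=0.010 → t=0.530; u2·a0=0.9461·18.544=17.544; a1+a2=14.080 < 17.544 ≤ a1+…+a3=17.728 → R3 fires; E=9 Z=3 A=5 Q=4 P=8
Draw 8: a1=11.064, a2=3.016, a3=3.648, a4=1.020, a0=18.748; τ=−ln(0.1999)/18.748=0.086 → t=0.615; u2·a0=0.2547·18.748=4.775 ≤ a1=11.064 → R1 fires; E=9 Z=3 A=5 Q=4 P=9
Draw 9: a1=12.447, a2=3.393, a3=4.104, a4=1.020, a0=20.964; τ=−ln(0.5294)/20.964=0.030 → t=0.646; u2·a0=0.6191·20.964=12.979; a1=12.447 < 12.979 ≤ a1+a2=15.840 → R2 fires; E=10 Z=3 A=5 Q=4 P=8
Draw 10: a1=11.064, a2=3.016, a3=3.648, a4=1.020, a0=18.748; τ=−ln(0.2704)/18.748=0.070 → t=0.716; u2·a0=0.0419·18.748=0.786 ≤ a1=11.064 → R1 fires; E=10 Z=3 A=5 Q=4 P=9
Draw 11: a1=12.447, a2=3.393, a3=4.104, a4=1.020, a0=20.964; τ=−ln(0.1772)/20.964=0.083 → t=0.798; u2·a0=0.6253·20.964=13.109; a1=12.447 < 13.109 ≤ a1+a2=15.840 → R2 fires; E=11 Z=3 A=5 Q=4 P=8
Draw 12: a1=11.064, a2=3.016, a3=3.648, a4=1.020, a0=18.748; τ=−ln(0.5842)/18.748=0.029 → t=0.827 > T=0.81: stop.
At T=0.81: E=11 Z=3 A=5 Q=4 P=8; the largest is E.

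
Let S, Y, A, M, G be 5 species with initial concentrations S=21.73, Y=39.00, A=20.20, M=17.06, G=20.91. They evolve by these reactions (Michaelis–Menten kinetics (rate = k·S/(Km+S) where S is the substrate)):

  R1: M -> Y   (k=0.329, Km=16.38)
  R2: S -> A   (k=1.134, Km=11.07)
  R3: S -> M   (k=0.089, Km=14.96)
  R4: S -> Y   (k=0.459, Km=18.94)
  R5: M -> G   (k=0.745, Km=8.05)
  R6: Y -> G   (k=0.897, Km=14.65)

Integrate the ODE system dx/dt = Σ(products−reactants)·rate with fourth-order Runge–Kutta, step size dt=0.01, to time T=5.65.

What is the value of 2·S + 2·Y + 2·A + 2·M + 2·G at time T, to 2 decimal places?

Check how each reaction changes W = 2·S + 2·Y + 2·A + 2·M + 2·G (weight of products minus weight of reactants):
R1: M -> Y: (2·1) − (2·1) = 2 − 2 = 0
R2: S -> A: (2·1) − (2·1) = 2 − 2 = 0
R3: S -> M: (2·1) − (2·1) = 2 − 2 = 0
R4: S -> Y: (2·1) − (2·1) = 2 − 2 = 0
R5: M -> G: (2·1) − (2·1) = 2 − 2 = 0
R6: Y -> G: (2·1) − (2·1) = 2 − 2 = 0
Every reaction leaves W unchanged, so W is conserved and no simulation is needed: W(T) = W(0) = 2·21.73 + 2·39.00 + 2·20.20 + 2·17.06 + 2·20.91 = 237.80

Value at T = 237.80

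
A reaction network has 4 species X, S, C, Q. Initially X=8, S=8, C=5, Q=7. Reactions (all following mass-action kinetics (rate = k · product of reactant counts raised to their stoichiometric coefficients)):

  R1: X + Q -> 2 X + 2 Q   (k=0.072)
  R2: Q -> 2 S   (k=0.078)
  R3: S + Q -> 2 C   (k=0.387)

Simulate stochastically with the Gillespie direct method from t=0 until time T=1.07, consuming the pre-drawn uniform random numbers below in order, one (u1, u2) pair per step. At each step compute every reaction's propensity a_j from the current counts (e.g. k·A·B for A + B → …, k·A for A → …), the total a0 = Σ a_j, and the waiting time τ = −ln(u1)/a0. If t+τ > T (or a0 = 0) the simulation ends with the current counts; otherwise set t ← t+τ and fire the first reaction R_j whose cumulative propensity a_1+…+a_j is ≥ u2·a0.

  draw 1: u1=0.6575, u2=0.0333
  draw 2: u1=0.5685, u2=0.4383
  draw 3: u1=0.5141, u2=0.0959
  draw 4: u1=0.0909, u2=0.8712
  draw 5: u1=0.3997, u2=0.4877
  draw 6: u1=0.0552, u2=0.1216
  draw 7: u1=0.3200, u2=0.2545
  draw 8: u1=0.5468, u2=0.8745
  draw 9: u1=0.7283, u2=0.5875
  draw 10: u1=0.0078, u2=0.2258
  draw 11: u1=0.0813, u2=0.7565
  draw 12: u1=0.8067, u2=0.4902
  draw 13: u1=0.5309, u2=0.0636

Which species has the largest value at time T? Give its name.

t=0.000: X=8 S=8 C=5 Q=7
Draw 1: a1=4.032, a2=0.546, a3=21.672, a0=26.250; τ=−ln(0.6575)/26.250=0.016 → t=0.016; u2·a0=0.0333·26.250=0.874 ≤ a1=4.032 → R1 fires; X=9 S=8 C=5 Q=8
Draw 2: a1=5.184, a2=0.624, a3=24.768, a0=30.576; τ=−ln(0.5685)/30.576=0.018 → t=0.034; u2·a0=0.4383·30.576=13.401; a1+a2=5.808 < 13.401 ≤ a1+…+a3=30.576 → R3 fires; X=9 S=7 C=7 Q=7
Draw 3: a1=4.536, a2=0.546, a3=18.963, a0=24.045; τ=−ln(0.5141)/24.045=0.028 → t=0.062; u2·a0=0.0959·24.045=2.306 ≤ a1=4.536 → R1 fires; X=10 S=7 C=7 Q=8
Draw 4: a1=5.760, a2=0.624, a3=21.672, a0=28.056; τ=−ln(0.0909)/28.056=0.085 → t=0.148; u2·a0=0.8712·28.056=24.442; a1+a2=6.384 < 24.442 ≤ a1+…+a3=28.056 → R3 fires; X=10 S=6 C=9 Q=7
Draw 5: a1=5.040, a2=0.546, a3=16.254, a0=21.840; τ=−ln(0.3997)/21.840=0.042 → t=0.190; u2·a0=0.4877·21.840=10.651; a1+a2=5.586 < 10.651 ≤ a1+…+a3=21.840 → R3 fires; X=10 S=5 C=11 Q=6
Draw 6: a1=4.320, a2=0.468, a3=11.610, a0=16.398; τ=−ln(0.0552)/16.398=0.177 → t=0.366; u2·a0=0.1216·16.398=1.994 ≤ a1=4.320 → R1 fires; X=11 S=5 C=11 Q=7
Draw 7: a1=5.544, a2=0.546, a3=13.545, a0=19.635; τ=−ln(0.3200)/19.635=0.058 → t=0.424; u2·a0=0.2545·19.635=4.997 ≤ a1=5.544 → R1 fires; X=12 S=5 C=11 Q=8
Draw 8: a1=6.912, a2=0.624, a3=15.480, a0=23.016; τ=−ln(0.5468)/23.016=0.026 → t=0.450; u2·a0=0.8745·23.016=20.127; a1+a2=7.536 < 20.127 ≤ a1+…+a3=23.016 → R3 fires; X=12 S=4 C=13 Q=7
Draw 9: a1=6.048, a2=0.546, a3=10.836, a0=17.430; τ=−ln(0.7283)/17.430=0.018 → t=0.469; u2·a0=0.5875·17.430=10.240; a1+a2=6.594 < 10.240 ≤ a1+…+a3=17.430 → R3 fires; X=12 S=3 C=15 Q=6
Draw 10: a1=5.184, a2=0.468, a3=6.966, a0=12.618; τ=−ln(0.0078)/12.618=0.385 → t=0.853; u2·a0=0.2258·12.618=2.849 ≤ a1=5.184 → R1 fires; X=13 S=3 C=15 Q=7
Draw 11: a1=6.552, a2=0.546, a3=8.127, a0=15.225; τ=−ln(0.0813)/15.225=0.165 → t=1.018; u2·a0=0.7565·15.225=11.518; a1+a2=7.098 < 11.518 ≤ a1+…+a3=15.225 → R3 fires; X=13 S=2 C=17 Q=6
Draw 12: a1=5.616, a2=0.468, a3=4.644, a0=10.728; τ=−ln(0.8067)/10.728=0.020 → t=1.038; u2·a0=0.4902·10.728=5.259 ≤ a1=5.616 → R1 fires; X=14 S=2 C=17 Q=7
Draw 13: a1=7.056, a2=0.546, a3=5.418, a0=13.020; τ=−ln(0.5309)/13.020=0.049 → t=1.087 > T=1.07: stop.
At T=1.07: X=14 S=2 C=17 Q=7; the largest is C.

Dominant species at T: C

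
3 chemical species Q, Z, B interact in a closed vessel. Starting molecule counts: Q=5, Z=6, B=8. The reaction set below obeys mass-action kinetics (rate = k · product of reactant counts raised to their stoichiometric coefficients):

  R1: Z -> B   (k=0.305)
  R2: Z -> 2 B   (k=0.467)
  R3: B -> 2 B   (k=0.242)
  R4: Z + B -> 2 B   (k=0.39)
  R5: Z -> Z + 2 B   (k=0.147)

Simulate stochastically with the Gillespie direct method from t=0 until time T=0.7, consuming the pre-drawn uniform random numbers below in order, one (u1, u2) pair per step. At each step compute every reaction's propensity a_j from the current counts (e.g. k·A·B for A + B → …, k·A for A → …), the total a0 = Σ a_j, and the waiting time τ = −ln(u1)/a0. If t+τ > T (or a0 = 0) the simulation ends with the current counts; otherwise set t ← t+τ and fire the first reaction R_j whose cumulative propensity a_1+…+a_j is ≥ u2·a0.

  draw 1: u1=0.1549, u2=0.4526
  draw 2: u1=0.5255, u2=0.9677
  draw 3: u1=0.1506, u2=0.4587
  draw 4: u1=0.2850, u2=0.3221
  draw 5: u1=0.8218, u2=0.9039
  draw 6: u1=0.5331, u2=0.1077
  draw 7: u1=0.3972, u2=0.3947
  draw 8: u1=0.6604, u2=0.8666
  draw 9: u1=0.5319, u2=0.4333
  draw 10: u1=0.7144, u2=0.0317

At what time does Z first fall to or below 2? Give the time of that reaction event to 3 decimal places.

t=0.000: Q=5 Z=6 B=8
Draw 1: a1=1.830, a2=2.802, a3=1.936, a4=18.720, a5=0.882, a0=26.170; τ=−ln(0.1549)/26.170=0.071 → t=0.071; u2·a0=0.4526·26.170=11.845; a1+…+a3=6.568 < 11.845 ≤ a1+…+a4=25.288 → R4 fires; Q=5 Z=5 B=9
Draw 2: a1=1.525, a2=2.335, a3=2.178, a4=17.550, a5=0.735, a0=24.323; τ=−ln(0.5255)/24.323=0.026 → t=0.098; u2·a0=0.9677·24.323=23.537; a1+…+a3=6.038 < 23.537 ≤ a1+…+a4=23.588 → R4 fires; Q=5 Z=4 B=10
Draw 3: a1=1.220, a2=1.868, a3=2.420, a4=15.600, a5=0.588, a0=21.696; τ=−ln(0.1506)/21.696=0.087 → t=0.185; u2·a0=0.4587·21.696=9.952; a1+…+a3=5.508 < 9.952 ≤ a1+…+a4=21.108 → R4 fires; Q=5 Z=3 B=11
Draw 4: a1=0.915, a2=1.401, a3=2.662, a4=12.870, a5=0.441, a0=18.289; τ=−ln(0.2850)/18.289=0.069 → t=0.254; u2·a0=0.3221·18.289=5.891; a1+…+a3=4.978 < 5.891 ≤ a1+…+a4=17.848 → R4 fires; Q=5 Z=2 B=12
Draw 5: a1=0.610, a2=0.934, a3=2.904, a4=9.360, a5=0.294, a0=14.102; τ=−ln(0.8218)/14.102=0.014 → t=0.268; u2·a0=0.9039·14.102=12.747; a1+…+a3=4.448 < 12.747 ≤ a1+…+a4=13.808 → R4 fires; Q=5 Z=1 B=13
Draw 6: a1=0.305, a2=0.467, a3=3.146, a4=5.070, a5=0.147, a0=9.135; τ=−ln(0.5331)/9.135=0.069 → t=0.336; u2·a0=0.1077·9.135=0.984; a1+a2=0.772 < 0.984 ≤ a1+…+a3=3.918 → R3 fires; Q=5 Z=1 B=14
Draw 7: a1=0.305, a2=0.467, a3=3.388, a4=5.460, a5=0.147, a0=9.767; τ=−ln(0.3972)/9.767=0.095 → t=0.431; u2·a0=0.3947·9.767=3.855; a1+a2=0.772 < 3.855 ≤ a1+…+a3=4.160 → R3 fires; Q=5 Z=1 B=15
Draw 8: a1=0.305, a2=0.467, a3=3.630, a4=5.850, a5=0.147, a0=10.399; τ=−ln(0.6604)/10.399=0.040 → t=0.471; u2·a0=0.8666·10.399=9.012; a1+…+a3=4.402 < 9.012 ≤ a1+…+a4=10.252 → R4 fires; Q=5 Z=0 B=16
Draw 9: a1=0.000, a2=0.000, a3=3.872, a4=0.000, a5=0.000, a0=3.872; τ=−ln(0.5319)/3.872=0.163 → t=0.634; u2·a0=0.4333·3.872=1.678; a1+a2=0.000 < 1.678 ≤ a1+…+a3=3.872 → R3 fires; Q=5 Z=0 B=17
Draw 10: a1=0.000, a2=0.000, a3=4.114, a4=0.000, a5=0.000, a0=4.114; τ=−ln(0.7144)/4.114=0.082 → t=0.716 > T=0.7: stop.
Z first becomes ≤ 2 when it reaches 2 at the event at t=0.254.

Threshold first reached at t = 0.254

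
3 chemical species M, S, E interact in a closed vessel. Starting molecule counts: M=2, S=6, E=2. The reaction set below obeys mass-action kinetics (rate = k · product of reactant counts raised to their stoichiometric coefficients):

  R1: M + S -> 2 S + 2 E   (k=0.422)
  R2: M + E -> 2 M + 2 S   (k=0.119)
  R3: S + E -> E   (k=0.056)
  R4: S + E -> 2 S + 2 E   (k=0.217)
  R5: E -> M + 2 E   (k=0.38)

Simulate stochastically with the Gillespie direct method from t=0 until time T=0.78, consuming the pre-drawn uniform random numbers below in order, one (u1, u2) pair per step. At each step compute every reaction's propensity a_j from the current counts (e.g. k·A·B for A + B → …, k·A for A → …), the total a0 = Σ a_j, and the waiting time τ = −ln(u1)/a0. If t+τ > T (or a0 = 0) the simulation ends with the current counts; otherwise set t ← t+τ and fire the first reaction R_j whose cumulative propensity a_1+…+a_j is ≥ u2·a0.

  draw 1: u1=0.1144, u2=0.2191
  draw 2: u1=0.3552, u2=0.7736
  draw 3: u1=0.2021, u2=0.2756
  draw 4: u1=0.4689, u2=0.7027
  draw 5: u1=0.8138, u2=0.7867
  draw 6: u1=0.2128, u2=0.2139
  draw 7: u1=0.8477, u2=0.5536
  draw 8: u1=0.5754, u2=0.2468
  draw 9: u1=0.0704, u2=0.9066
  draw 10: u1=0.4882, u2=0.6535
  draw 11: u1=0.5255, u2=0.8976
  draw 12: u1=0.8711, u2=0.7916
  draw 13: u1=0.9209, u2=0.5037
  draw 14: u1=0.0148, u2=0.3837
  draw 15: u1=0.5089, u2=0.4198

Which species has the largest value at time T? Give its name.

Dominant species at T: E

t=0.000: M=2 S=6 E=2
Draw 1: a1=5.064, a2=0.476, a3=0.672, a4=2.604, a5=0.760, a0=9.576; τ=−ln(0.1144)/9.576=0.226 → t=0.226; u2·a0=0.2191·9.576=2.098 ≤ a1=5.064 → R1 fires; M=1 S=7 E=4
Draw 2: a1=2.954, a2=0.476, a3=1.568, a4=6.076, a5=1.520, a0=12.594; τ=−ln(0.3552)/12.594=0.082 → t=0.309; u2·a0=0.7736·12.594=9.743; a1+…+a3=4.998 < 9.743 ≤ a1+…+a4=11.074 → R4 fires; M=1 S=8 E=5
Draw 3: a1=3.376, a2=0.595, a3=2.240, a4=8.680, a5=1.900, a0=16.791; τ=−ln(0.2021)/16.791=0.095 → t=0.404; u2·a0=0.2756·16.791=4.628; a1+a2=3.971 < 4.628 ≤ a1+…+a3=6.211 → R3 fires; M=1 S=7 E=5
Draw 4: a1=2.954, a2=0.595, a3=1.960, a4=7.595, a5=1.900, a0=15.004; τ=−ln(0.4689)/15.004=0.050 → t=0.454; u2·a0=0.7027·15.004=10.543; a1+…+a3=5.509 < 10.543 ≤ a1+…+a4=13.104 → R4 fires; M=1 S=8 E=6
Draw 5: a1=3.376, a2=0.714, a3=2.688, a4=10.416, a5=2.280, a0=19.474; τ=−ln(0.8138)/19.474=0.011 → t=0.465; u2·a0=0.7867·19.474=15.320; a1+…+a3=6.778 < 15.320 ≤ a1+…+a4=17.194 → R4 fires; M=1 S=9 E=7
Draw 6: a1=3.798, a2=0.833, a3=3.528, a4=13.671, a5=2.660, a0=24.490; τ=−ln(0.2128)/24.490=0.063 → t=0.528; u2·a0=0.2139·24.490=5.238; a1+a2=4.631 < 5.238 ≤ a1+…+a3=8.159 → R3 fires; M=1 S=8 E=7
Draw 7: a1=3.376, a2=0.833, a3=3.136, a4=12.152, a5=2.660, a0=22.157; τ=−ln(0.8477)/22.157=0.007 → t=0.536; u2·a0=0.5536·22.157=12.266; a1+…+a3=7.345 < 12.266 ≤ a1+…+a4=19.497 → R4 fires; M=1 S=9 E=8
Draw 8: a1=3.798, a2=0.952, a3=4.032, a4=15.624, a5=3.040, a0=27.446; τ=−ln(0.5754)/27.446=0.020 → t=0.556; u2·a0=0.2468·27.446=6.774; a1+a2=4.750 < 6.774 ≤ a1+…+a3=8.782 → R3 fires; M=1 S=8 E=8
Draw 9: a1=3.376, a2=0.952, a3=3.584, a4=13.888, a5=3.040, a0=24.840; τ=−ln(0.0704)/24.840=0.107 → t=0.662; u2·a0=0.9066·24.840=22.520; a1+…+a4=21.800 < 22.520 ≤ a1+…+a5=24.840 → R5 fires; M=2 S=8 E=9
Draw 10: a1=6.752, a2=2.142, a3=4.032, a4=15.624, a5=3.420, a0=31.970; τ=−ln(0.4882)/31.970=0.022 → t=0.685; u2·a0=0.6535·31.970=20.892; a1+…+a3=12.926 < 20.892 ≤ a1+…+a4=28.550 → R4 fires; M=2 S=9 E=10
Draw 11: a1=7.596, a2=2.380, a3=5.040, a4=19.530, a5=3.800, a0=38.346; τ=−ln(0.5255)/38.346=0.017 → t=0.702; u2·a0=0.8976·38.346=34.419; a1+…+a3=15.016 < 34.419 ≤ a1+…+a4=34.546 → R4 fires; M=2 S=10 E=11
Draw 12: a1=8.440, a2=2.618, a3=6.160, a4=23.870, a5=4.180, a0=45.268; τ=−ln(0.8711)/45.268=0.003 → t=0.705; u2·a0=0.7916·45.268=35.834; a1+…+a3=17.218 < 35.834 ≤ a1+…+a4=41.088 → R4 fires; M=2 S=11 E=12
Draw 13: a1=9.284, a2=2.856, a3=7.392, a4=28.644, a5=4.560, a0=52.736; τ=−ln(0.9209)/52.736=0.002 → t=0.706; u2·a0=0.5037·52.736=26.563; a1+…+a3=19.532 < 26.563 ≤ a1+…+a4=48.176 → R4 fires; M=2 S=12 E=13
Draw 14: a1=10.128, a2=3.094, a3=8.736, a4=33.852, a5=4.940, a0=60.750; τ=−ln(0.0148)/60.750=0.069 → t=0.776; u2·a0=0.3837·60.750=23.310; a1+…+a3=21.958 < 23.310 ≤ a1+…+a4=55.810 → R4 fires; M=2 S=13 E=14
Draw 15: a1=10.972, a2=3.332, a3=10.192, a4=39.494, a5=5.320, a0=69.310; τ=−ln(0.5089)/69.310=0.010 → t=0.785 > T=0.78: stop.
At T=0.78: M=2 S=13 E=14; the largest is E.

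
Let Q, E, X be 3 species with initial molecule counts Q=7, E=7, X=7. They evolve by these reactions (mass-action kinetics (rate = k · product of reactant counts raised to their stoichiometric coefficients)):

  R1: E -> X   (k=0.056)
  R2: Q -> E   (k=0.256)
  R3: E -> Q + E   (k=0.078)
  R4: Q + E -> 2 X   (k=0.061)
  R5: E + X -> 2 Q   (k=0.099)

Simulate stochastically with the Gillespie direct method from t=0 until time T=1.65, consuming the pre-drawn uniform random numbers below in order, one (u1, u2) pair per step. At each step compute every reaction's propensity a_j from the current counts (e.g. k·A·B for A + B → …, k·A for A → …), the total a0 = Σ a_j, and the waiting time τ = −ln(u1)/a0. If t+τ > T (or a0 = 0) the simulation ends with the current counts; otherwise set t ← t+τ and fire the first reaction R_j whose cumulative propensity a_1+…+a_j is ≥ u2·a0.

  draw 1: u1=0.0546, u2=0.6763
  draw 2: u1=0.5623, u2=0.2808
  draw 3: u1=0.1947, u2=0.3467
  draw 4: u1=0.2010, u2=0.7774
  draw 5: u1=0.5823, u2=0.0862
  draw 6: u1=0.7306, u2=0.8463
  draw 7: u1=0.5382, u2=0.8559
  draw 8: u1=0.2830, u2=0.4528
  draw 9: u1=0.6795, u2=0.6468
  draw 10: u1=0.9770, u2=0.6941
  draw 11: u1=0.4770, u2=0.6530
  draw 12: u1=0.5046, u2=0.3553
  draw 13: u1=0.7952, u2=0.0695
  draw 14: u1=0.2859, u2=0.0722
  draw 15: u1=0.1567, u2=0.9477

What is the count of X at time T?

t=0.000: Q=7 E=7 X=7
Draw 1: a1=0.392, a2=1.792, a3=0.546, a4=2.989, a5=4.851, a0=10.570; τ=−ln(0.0546)/10.570=0.275 → t=0.275; u2·a0=0.6763·10.570=7.148; a1+…+a4=5.719 < 7.148 ≤ a1+…+a5=10.570 → R5 fires; Q=9 E=6 X=6
Draw 2: a1=0.336, a2=2.304, a3=0.468, a4=3.294, a5=3.564, a0=9.966; τ=−ln(0.5623)/9.966=0.058 → t=0.333; u2·a0=0.2808·9.966=2.798; a1+a2=2.640 < 2.798 ≤ a1+…+a3=3.108 → R3 fires; Q=10 E=6 X=6
Draw 3: a1=0.336, a2=2.560, a3=0.468, a4=3.660, a5=3.564, a0=10.588; τ=−ln(0.1947)/10.588=0.155 → t=0.487; u2·a0=0.3467·10.588=3.671; a1+…+a3=3.364 < 3.671 ≤ a1+…+a4=7.024 → R4 fires; Q=9 E=5 X=8
Draw 4: a1=0.280, a2=2.304, a3=0.390, a4=2.745, a5=3.960, a0=9.679; τ=−ln(0.2010)/9.679=0.166 → t=0.653; u2·a0=0.7774·9.679=7.524; a1+…+a4=5.719 < 7.524 ≤ a1+…+a5=9.679 → R5 fires; Q=11 E=4 X=7
Draw 5: a1=0.224, a2=2.816, a3=0.312, a4=2.684, a5=2.772, a0=8.808; τ=−ln(0.5823)/8.808=0.061 → t=0.715; u2·a0=0.0862·8.808=0.759; a1=0.224 < 0.759 ≤ a1+a2=3.040 → R2 fires; Q=10 E=5 X=7
Draw 6: a1=0.280, a2=2.560, a3=0.390, a4=3.050, a5=3.465, a0=9.745; τ=−ln(0.7306)/9.745=0.032 → t=0.747; u2·a0=0.8463·9.745=8.247; a1+…+a4=6.280 < 8.247 ≤ a1+…+a5=9.745 → R5 fires; Q=12 E=4 X=6
Draw 7: a1=0.224, a2=3.072, a3=0.312, a4=2.928, a5=2.376, a0=8.912; τ=−ln(0.5382)/8.912=0.070 → t=0.816; u2·a0=0.8559·8.912=7.628; a1+…+a4=6.536 < 7.628 ≤ a1+…+a5=8.912 → R5 fires; Q=14 E=3 X=5
Draw 8: a1=0.168, a2=3.584, a3=0.234, a4=2.562, a5=1.485, a0=8.033; τ=−ln(0.2830)/8.033=0.157 → t=0.973; u2·a0=0.4528·8.033=3.637; a1=0.168 < 3.637 ≤ a1+a2=3.752 → R2 fires; Q=13 E=4 X=5
Draw 9: a1=0.224, a2=3.328, a3=0.312, a4=3.172, a5=1.980, a0=9.016; τ=−ln(0.6795)/9.016=0.043 → t=1.016; u2·a0=0.6468·9.016=5.832; a1+…+a3=3.864 < 5.832 ≤ a1+…+a4=7.036 → R4 fires; Q=12 E=3 X=7
Draw 10: a1=0.168, a2=3.072, a3=0.234, a4=2.196, a5=2.079, a0=7.749; τ=−ln(0.9770)/7.749=0.003 → t=1.019; u2·a0=0.6941·7.749=5.379; a1+…+a3=3.474 < 5.379 ≤ a1+…+a4=5.670 → R4 fires; Q=11 E=2 X=9
Draw 11: a1=0.112, a2=2.816, a3=0.156, a4=1.342, a5=1.782, a0=6.208; τ=−ln(0.4770)/6.208=0.119 → t=1.139; u2·a0=0.6530·6.208=4.054; a1+…+a3=3.084 < 4.054 ≤ a1+…+a4=4.426 → R4 fires; Q=10 E=1 X=11
Draw 12: a1=0.056, a2=2.560, a3=0.078, a4=0.610, a5=1.089, a0=4.393; τ=−ln(0.5046)/4.393=0.156 → t=1.294; u2·a0=0.3553·4.393=1.561; a1=0.056 < 1.561 ≤ a1+a2=2.616 → R2 fires; Q=9 E=2 X=11
Draw 13: a1=0.112, a2=2.304, a3=0.156, a4=1.098, a5=2.178, a0=5.848; τ=−ln(0.7952)/5.848=0.039 → t=1.333; u2·a0=0.0695·5.848=0.406; a1=0.112 < 0.406 ≤ a1+a2=2.416 → R2 fires; Q=8 E=3 X=11
Draw 14: a1=0.168, a2=2.048, a3=0.234, a4=1.464, a5=3.267, a0=7.181; τ=−ln(0.2859)/7.181=0.174 → t=1.508; u2·a0=0.0722·7.181=0.518; a1=0.168 < 0.518 ≤ a1+a2=2.216 → R2 fires; Q=7 E=4 X=11
Draw 15: a1=0.224, a2=1.792, a3=0.312, a4=1.708, a5=4.356, a0=8.392; τ=−ln(0.1567)/8.392=0.221 → t=1.729 > T=1.65: stop.
Read off X at T=1.65: 11

X at T = 11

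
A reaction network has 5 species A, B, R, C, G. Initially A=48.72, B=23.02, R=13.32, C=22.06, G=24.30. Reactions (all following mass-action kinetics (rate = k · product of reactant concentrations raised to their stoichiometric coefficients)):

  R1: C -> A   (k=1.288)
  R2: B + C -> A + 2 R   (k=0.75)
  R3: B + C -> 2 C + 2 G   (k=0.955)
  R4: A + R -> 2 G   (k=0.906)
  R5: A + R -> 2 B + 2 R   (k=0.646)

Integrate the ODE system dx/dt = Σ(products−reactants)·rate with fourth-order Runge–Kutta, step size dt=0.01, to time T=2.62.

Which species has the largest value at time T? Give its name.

RK4 with dt=0.01: 262 steps to T=2.62. Trajectory (selected grid times):
t=0.00: A=48.72 B=23.02 R=13.32 C=22.06 G=24.30
t=0.29: A=0.37 B=1.07 R=93.37 C=25.31 G=274.72
t=0.58: A=0.24 B=1.01 R=100.81 C=18.50 G=302.22
t=0.87: A=0.17 B=1.00 R=106.16 C=13.52 G=322.13
t=1.16: A=0.12 B=1.00 R=110.07 C=9.88 G=336.66
t=1.46: A=0.08 B=1.00 R=113.01 C=7.14 G=347.57
t=1.75: A=0.06 B=1.00 R=115.07 C=5.22 G=355.24
t=2.04: A=0.04 B=1.00 R=116.57 C=3.81 G=360.83
t=2.33: A=0.03 B=1.00 R=117.67 C=2.78 G=364.92
t=2.62: A=0.02 B=1.00 R=118.48 C=2.03 G=367.91
At T=2.62: A=0.02 B=1.00 R=118.48 C=2.03 G=367.91; the largest is G.

Dominant species at T: G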